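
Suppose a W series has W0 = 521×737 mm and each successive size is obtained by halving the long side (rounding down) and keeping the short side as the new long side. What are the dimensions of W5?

92 × 130 mm

W1 = 368 × 521 mm (from W0 by 1 halving).
W2: ⌊521/2⌋ × 368 = 260 × 368 mm
W3: ⌊368/2⌋ × 260 = 184 × 260 mm
W4: ⌊260/2⌋ × 184 = 130 × 184 mm
W5: ⌊184/2⌋ × 130 = 92 × 130 mm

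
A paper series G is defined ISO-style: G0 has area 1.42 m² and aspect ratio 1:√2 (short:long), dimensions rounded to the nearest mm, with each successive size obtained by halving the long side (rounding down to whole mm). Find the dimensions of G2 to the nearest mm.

Let G0's short side be w mm. w · w√2 = 1.42 m² = 1,420,000 mm², so w ≈ 1002.0 mm and w√2 ≈ 1417.1 mm → G0 = 1002 × 1417 mm.
G1: ⌊1417/2⌋ × 1002 = 708 × 1002 mm
G2: ⌊1002/2⌋ × 708 = 501 × 708 mm

501 × 708 mm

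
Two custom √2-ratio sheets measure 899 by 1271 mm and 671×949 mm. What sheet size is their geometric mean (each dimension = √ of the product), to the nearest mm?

777 × 1098 mm

Short side: √(899 · 671) = √603229 ≈ 776.7 → 777 mm
Long side: √(1271 · 949) = √1206179 ≈ 1098.3 → 1098 mm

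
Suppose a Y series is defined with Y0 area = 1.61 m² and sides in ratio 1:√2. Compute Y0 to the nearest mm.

Let the short side be w mm. Then w · w√2 = 1.61 m² = 1,610,000 mm².
w² = 1,610,000/√2, so w ≈ 1067.0 mm; long side = w√2 ≈ 1508.9 mm.

1067 × 1509 mm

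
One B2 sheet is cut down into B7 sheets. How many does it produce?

Each ISO step halves the sheet: 1 × B2 → 2 × B3 → 4 × B4 → 8 × B5 → …
From B2 to B7 is 5 halving steps: 2^5 = 32.

32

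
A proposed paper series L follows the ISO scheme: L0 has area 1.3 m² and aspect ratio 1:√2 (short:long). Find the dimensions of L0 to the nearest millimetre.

Let the short side be w mm. Then w · w√2 = 1.3 m² = 1,300,000 mm².
w² = 1,300,000/√2, so w ≈ 958.8 mm; long side = w√2 ≈ 1355.9 mm.

959 × 1356 mm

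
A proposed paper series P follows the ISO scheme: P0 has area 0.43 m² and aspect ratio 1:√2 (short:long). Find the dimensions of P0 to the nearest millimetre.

Let the short side be w mm. Then w · w√2 = 0.43 m² = 430,000 mm².
w² = 430,000/√2, so w ≈ 551.4 mm; long side = w√2 ≈ 779.8 mm.

551 × 780 mm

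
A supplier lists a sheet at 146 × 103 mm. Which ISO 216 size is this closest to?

Aspect ratio 146/103 ≈ 1.417 — close to the ISO √2 ≈ 1.414.
In the A-series (A0 area = 1 m²): A6 = 105 × 148 mm.
Off by 4 mm total — nearest standard size.

A6 (105 × 148 mm)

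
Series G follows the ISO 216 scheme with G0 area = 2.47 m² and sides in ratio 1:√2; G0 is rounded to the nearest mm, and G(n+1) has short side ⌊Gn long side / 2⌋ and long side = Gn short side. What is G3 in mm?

Let G0's short side be w mm. w · w√2 = 2.47 m² = 2,470,000 mm², so w ≈ 1321.6 mm and w√2 ≈ 1869.0 mm → G0 = 1322 × 1869 mm.
G1: ⌊1869/2⌋ × 1322 = 934 × 1322 mm
G2: ⌊1322/2⌋ × 934 = 661 × 934 mm
G3: ⌊934/2⌋ × 661 = 467 × 661 mm

467 × 661 mm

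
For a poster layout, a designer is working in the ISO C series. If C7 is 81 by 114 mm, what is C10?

28 × 40 mm

C8: ⌊114/2⌋ × 81 = 57 × 81 mm
C9: ⌊81/2⌋ × 57 = 40 × 57 mm
C10: ⌊57/2⌋ × 40 = 28 × 40 mm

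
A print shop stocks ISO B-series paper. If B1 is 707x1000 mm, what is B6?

B2: ⌊1000/2⌋ × 707 = 500 × 707 mm
B3: ⌊707/2⌋ × 500 = 353 × 500 mm
B4: ⌊500/2⌋ × 353 = 250 × 353 mm
B5: ⌊353/2⌋ × 250 = 176 × 250 mm
B6: ⌊250/2⌋ × 176 = 125 × 176 mm

125 × 176 mm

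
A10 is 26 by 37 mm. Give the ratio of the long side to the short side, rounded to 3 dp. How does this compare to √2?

1.423

37 / 26 = 1.423
ISO 216 targets √2 ≈ 1.414; the +0.009 deviation is from mm rounding.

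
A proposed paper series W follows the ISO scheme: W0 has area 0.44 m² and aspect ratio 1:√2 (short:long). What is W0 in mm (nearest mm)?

558 × 789 mm

Let the short side be w mm. Then w · w√2 = 0.44 m² = 440,000 mm².
w² = 440,000/√2, so w ≈ 557.8 mm; long side = w√2 ≈ 788.8 mm.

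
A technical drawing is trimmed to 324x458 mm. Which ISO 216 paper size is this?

C3 (324 × 458 mm)

Aspect ratio 458/324 ≈ 1.414 — close to the ISO √2 ≈ 1.414.
In the C-series (envelope sizes, between A and B): C3 = 324 × 458 mm.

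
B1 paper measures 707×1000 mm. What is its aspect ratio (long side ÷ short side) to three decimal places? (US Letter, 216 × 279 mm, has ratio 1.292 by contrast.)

1000 / 707 = 1.414
Matches √2 ≈ 1.414 — the ISO 216 defining ratio.

1.414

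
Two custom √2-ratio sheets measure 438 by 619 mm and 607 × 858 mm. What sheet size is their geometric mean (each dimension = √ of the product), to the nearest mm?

Short side: √(438 · 607) = √265866 ≈ 515.6 → 516 mm
Long side: √(619 · 858) = √531102 ≈ 728.8 → 729 mm

516 × 729 mm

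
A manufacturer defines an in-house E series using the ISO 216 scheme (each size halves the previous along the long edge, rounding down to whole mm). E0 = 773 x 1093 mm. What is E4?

E1 = 546 × 773 mm (from E0 by 1 halving).
E2: ⌊773/2⌋ × 546 = 386 × 546 mm
E3: ⌊546/2⌋ × 386 = 273 × 386 mm
E4: ⌊386/2⌋ × 273 = 193 × 273 mm

193 × 273 mm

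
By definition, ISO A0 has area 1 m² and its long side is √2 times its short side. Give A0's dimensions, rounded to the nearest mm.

Let the short side be w mm. Then the long side is w√2 and w · w√2 = 10⁶ mm².
w² = 10⁶/√2, so w = 1000 / 2^(1/4) ≈ 840.9 mm; long side = 1000 · 2^(1/4) ≈ 1189.2 mm.

841 × 1189 mm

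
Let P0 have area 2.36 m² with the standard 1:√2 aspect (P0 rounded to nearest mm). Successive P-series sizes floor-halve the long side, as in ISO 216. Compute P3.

Let P0's short side be w mm. w · w√2 = 2.36 m² = 2,360,000 mm², so w ≈ 1291.8 mm and w√2 ≈ 1826.9 mm → P0 = 1292 × 1827 mm.
P1: ⌊1827/2⌋ × 1292 = 913 × 1292 mm
P2: ⌊1292/2⌋ × 913 = 646 × 913 mm
P3: ⌊913/2⌋ × 646 = 456 × 646 mm

456 × 646 mm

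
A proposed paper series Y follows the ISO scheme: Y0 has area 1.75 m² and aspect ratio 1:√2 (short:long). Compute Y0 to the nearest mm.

Let the short side be w mm. Then w · w√2 = 1.75 m² = 1,750,000 mm².
w² = 1,750,000/√2, so w ≈ 1112.4 mm; long side = w√2 ≈ 1573.2 mm.

1112 × 1573 mm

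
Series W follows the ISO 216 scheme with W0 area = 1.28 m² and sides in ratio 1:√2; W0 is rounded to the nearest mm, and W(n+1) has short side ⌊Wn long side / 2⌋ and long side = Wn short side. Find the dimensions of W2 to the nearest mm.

Let W0's short side be w mm. w · w√2 = 1.28 m² = 1,280,000 mm², so w ≈ 951.4 mm and w√2 ≈ 1345.4 mm → W0 = 951 × 1345 mm.
W1: ⌊1345/2⌋ × 951 = 672 × 951 mm
W2: ⌊951/2⌋ × 672 = 475 × 672 mm

475 × 672 mm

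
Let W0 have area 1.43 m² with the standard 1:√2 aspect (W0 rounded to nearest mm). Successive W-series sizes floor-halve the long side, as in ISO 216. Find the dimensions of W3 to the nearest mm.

Let W0's short side be w mm. w · w√2 = 1.43 m² = 1,430,000 mm², so w ≈ 1005.6 mm and w√2 ≈ 1422.1 mm → W0 = 1006 × 1422 mm.
W1: ⌊1422/2⌋ × 1006 = 711 × 1006 mm
W2: ⌊1006/2⌋ × 711 = 503 × 711 mm
W3: ⌊711/2⌋ × 503 = 355 × 503 mm

355 × 503 mm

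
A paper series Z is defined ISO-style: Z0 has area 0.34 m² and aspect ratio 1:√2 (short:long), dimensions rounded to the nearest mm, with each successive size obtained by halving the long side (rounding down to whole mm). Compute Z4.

122 × 173 mm

Let Z0's short side be w mm. w · w√2 = 0.34 m² = 340,000 mm², so w ≈ 490.3 mm and w√2 ≈ 693.4 mm → Z0 = 490 × 693 mm.
Z1: ⌊693/2⌋ × 490 = 346 × 490 mm
Z2: ⌊490/2⌋ × 346 = 245 × 346 mm
Z3: ⌊346/2⌋ × 245 = 173 × 245 mm
Z4: ⌊245/2⌋ × 173 = 122 × 173 mm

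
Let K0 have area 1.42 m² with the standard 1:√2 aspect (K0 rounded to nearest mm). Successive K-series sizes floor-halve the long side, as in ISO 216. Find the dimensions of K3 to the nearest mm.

Let K0's short side be w mm. w · w√2 = 1.42 m² = 1,420,000 mm², so w ≈ 1002.0 mm and w√2 ≈ 1417.1 mm → K0 = 1002 × 1417 mm.
K1: ⌊1417/2⌋ × 1002 = 708 × 1002 mm
K2: ⌊1002/2⌋ × 708 = 501 × 708 mm
K3: ⌊708/2⌋ × 501 = 354 × 501 mm

354 × 501 mm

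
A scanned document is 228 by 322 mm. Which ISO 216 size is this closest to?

C4 (229 × 324 mm)

Aspect ratio 322/228 ≈ 1.412 — close to the ISO √2 ≈ 1.414.
In the C-series (envelope sizes, between A and B): C4 = 229 × 324 mm.
Off by 3 mm total — nearest standard size.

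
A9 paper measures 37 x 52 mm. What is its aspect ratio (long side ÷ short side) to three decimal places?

1.405

52 / 37 = 1.405
ISO 216 targets √2 ≈ 1.414; the -0.009 deviation is from mm rounding.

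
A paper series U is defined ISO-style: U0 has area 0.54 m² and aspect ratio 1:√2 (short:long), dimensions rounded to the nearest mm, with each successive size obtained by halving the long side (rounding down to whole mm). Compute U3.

Let U0's short side be w mm. w · w√2 = 0.54 m² = 540,000 mm², so w ≈ 617.9 mm and w√2 ≈ 873.9 mm → U0 = 618 × 874 mm.
U1: ⌊874/2⌋ × 618 = 437 × 618 mm
U2: ⌊618/2⌋ × 437 = 309 × 437 mm
U3: ⌊437/2⌋ × 309 = 218 × 309 mm

218 × 309 mm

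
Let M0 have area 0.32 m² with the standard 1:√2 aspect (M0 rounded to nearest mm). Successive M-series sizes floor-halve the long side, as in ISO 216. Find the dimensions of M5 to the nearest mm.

84 × 119 mm

Let M0's short side be w mm. w · w√2 = 0.32 m² = 320,000 mm², so w ≈ 475.7 mm and w√2 ≈ 672.7 mm → M0 = 476 × 673 mm.
M1: ⌊673/2⌋ × 476 = 336 × 476 mm
M2: ⌊476/2⌋ × 336 = 238 × 336 mm
M3: ⌊336/2⌋ × 238 = 168 × 238 mm
M4: ⌊238/2⌋ × 168 = 119 × 168 mm
M5: ⌊168/2⌋ × 119 = 84 × 119 mm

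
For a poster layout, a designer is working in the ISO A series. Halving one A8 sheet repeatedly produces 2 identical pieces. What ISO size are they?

A9

2 = 2^1, so 1 halving step.
A8 → A9 → … → A9 after 1 step.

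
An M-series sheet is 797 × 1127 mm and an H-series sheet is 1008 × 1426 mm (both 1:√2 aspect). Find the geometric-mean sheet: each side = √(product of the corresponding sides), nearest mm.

896 × 1268 mm

Short side: √(797 · 1008) = √803376 ≈ 896.3 → 896 mm
Long side: √(1127 · 1426) = √1607102 ≈ 1267.7 → 1268 mm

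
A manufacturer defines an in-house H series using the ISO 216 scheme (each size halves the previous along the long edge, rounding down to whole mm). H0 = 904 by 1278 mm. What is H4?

226 × 319 mm

H1: ⌊1278/2⌋ × 904 = 639 × 904 mm
H2: ⌊904/2⌋ × 639 = 452 × 639 mm
H3: ⌊639/2⌋ × 452 = 319 × 452 mm
H4: ⌊452/2⌋ × 319 = 226 × 319 mm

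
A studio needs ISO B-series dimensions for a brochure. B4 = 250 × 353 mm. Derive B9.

B5: ⌊353/2⌋ × 250 = 176 × 250 mm
B6: ⌊250/2⌋ × 176 = 125 × 176 mm
B7: ⌊176/2⌋ × 125 = 88 × 125 mm
B8: ⌊125/2⌋ × 88 = 62 × 88 mm
B9: ⌊88/2⌋ × 62 = 44 × 62 mm

44 × 62 mm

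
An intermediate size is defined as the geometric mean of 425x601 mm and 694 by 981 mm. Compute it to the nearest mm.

543 × 768 mm

Short side: √(425 · 694) = √294950 ≈ 543.1 → 543 mm
Long side: √(601 · 981) = √589581 ≈ 767.8 → 768 mm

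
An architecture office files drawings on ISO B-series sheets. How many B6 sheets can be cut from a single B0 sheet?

Each ISO step halves the sheet: 1 × B0 → 2 × B1 → 4 × B2 → 8 × B3 → …
From B0 to B6 is 6 halving steps: 2^6 = 64.

64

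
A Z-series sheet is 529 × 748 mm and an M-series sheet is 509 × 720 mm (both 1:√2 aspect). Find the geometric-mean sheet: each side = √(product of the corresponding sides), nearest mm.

Short side: √(529 · 509) = √269261 ≈ 518.9 → 519 mm
Long side: √(748 · 720) = √538560 ≈ 733.9 → 734 mm

519 × 734 mm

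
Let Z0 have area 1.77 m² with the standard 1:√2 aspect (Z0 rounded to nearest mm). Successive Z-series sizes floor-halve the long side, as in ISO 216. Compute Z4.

Let Z0's short side be w mm. w · w√2 = 1.77 m² = 1,770,000 mm², so w ≈ 1118.7 mm and w√2 ≈ 1582.1 mm → Z0 = 1119 × 1582 mm.
Z1: ⌊1582/2⌋ × 1119 = 791 × 1119 mm
Z2: ⌊1119/2⌋ × 791 = 559 × 791 mm
Z3: ⌊791/2⌋ × 559 = 395 × 559 mm
Z4: ⌊559/2⌋ × 395 = 279 × 395 mm

279 × 395 mm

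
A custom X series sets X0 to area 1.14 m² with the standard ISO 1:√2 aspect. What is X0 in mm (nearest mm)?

898 × 1270 mm

Let the short side be w mm. Then w · w√2 = 1.14 m² = 1,140,000 mm².
w² = 1,140,000/√2, so w ≈ 897.8 mm; long side = w√2 ≈ 1269.7 mm.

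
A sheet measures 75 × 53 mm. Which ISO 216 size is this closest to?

A8 (52 × 74 mm)

Aspect ratio 75/53 ≈ 1.415 — close to the ISO √2 ≈ 1.414.
In the A-series (A0 area = 1 m²): A8 = 52 × 74 mm.
Off by 2 mm total — nearest standard size.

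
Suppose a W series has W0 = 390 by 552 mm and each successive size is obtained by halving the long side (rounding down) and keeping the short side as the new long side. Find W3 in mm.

138 × 195 mm

W1: ⌊552/2⌋ × 390 = 276 × 390 mm
W2: ⌊390/2⌋ × 276 = 195 × 276 mm
W3: ⌊276/2⌋ × 195 = 138 × 195 mm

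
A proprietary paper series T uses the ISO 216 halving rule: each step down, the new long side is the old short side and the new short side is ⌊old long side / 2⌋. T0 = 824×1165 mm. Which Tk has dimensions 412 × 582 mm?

T2

T0: 824 × 1165 mm
T1: 582 × 824 mm
T2: 412 × 582 mm
T3: 291 × 412 mm
→ matches T2.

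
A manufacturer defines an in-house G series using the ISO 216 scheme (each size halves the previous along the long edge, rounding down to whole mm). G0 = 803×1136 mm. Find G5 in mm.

G1 = 568 × 803 mm (from G0 by 1 halving).
G2: ⌊803/2⌋ × 568 = 401 × 568 mm
G3: ⌊568/2⌋ × 401 = 284 × 401 mm
G4: ⌊401/2⌋ × 284 = 200 × 284 mm
G5: ⌊284/2⌋ × 200 = 142 × 200 mm

142 × 200 mm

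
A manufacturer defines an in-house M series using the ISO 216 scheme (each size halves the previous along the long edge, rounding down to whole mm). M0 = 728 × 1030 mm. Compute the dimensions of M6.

M1: ⌊1030/2⌋ × 728 = 515 × 728 mm
M2: ⌊728/2⌋ × 515 = 364 × 515 mm
M3: ⌊515/2⌋ × 364 = 257 × 364 mm
M4: ⌊364/2⌋ × 257 = 182 × 257 mm
M5: ⌊257/2⌋ × 182 = 128 × 182 mm
M6: ⌊182/2⌋ × 128 = 91 × 128 mm

91 × 128 mm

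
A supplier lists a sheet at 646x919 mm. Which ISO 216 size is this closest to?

Aspect ratio 919/646 ≈ 1.423 — close to the ISO √2 ≈ 1.414.
In the C-series (envelope sizes, between A and B): C1 = 648 × 917 mm.
Off by 4 mm total — nearest standard size.

C1 (648 × 917 mm)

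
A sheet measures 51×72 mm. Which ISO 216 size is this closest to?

Aspect ratio 72/51 ≈ 1.412 — close to the ISO √2 ≈ 1.414.
In the A-series (A0 area = 1 m²): A8 = 52 × 74 mm.
Off by 3 mm total — nearest standard size.

A8 (52 × 74 mm)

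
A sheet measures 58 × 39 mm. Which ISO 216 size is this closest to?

Aspect ratio 58/39 ≈ 1.487 (ISO target is √2 ≈ 1.414).
In the C-series (envelope sizes, between A and B): C9 = 40 × 57 mm.
Off by 2 mm total — nearest standard size.

C9 (40 × 57 mm)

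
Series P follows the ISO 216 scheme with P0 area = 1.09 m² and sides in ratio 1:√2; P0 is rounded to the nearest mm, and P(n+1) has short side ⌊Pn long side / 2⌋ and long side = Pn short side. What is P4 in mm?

219 × 310 mm

Let P0's short side be w mm. w · w√2 = 1.09 m² = 1,090,000 mm², so w ≈ 877.9 mm and w√2 ≈ 1241.6 mm → P0 = 878 × 1242 mm.
P1: ⌊1242/2⌋ × 878 = 621 × 878 mm
P2: ⌊878/2⌋ × 621 = 439 × 621 mm
P3: ⌊621/2⌋ × 439 = 310 × 439 mm
P4: ⌊439/2⌋ × 310 = 219 × 310 mm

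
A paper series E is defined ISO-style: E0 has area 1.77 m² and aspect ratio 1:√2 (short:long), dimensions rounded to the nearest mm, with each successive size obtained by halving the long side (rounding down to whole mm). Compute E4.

279 × 395 mm

Let E0's short side be w mm. w · w√2 = 1.77 m² = 1,770,000 mm², so w ≈ 1118.7 mm and w√2 ≈ 1582.1 mm → E0 = 1119 × 1582 mm.
E1: ⌊1582/2⌋ × 1119 = 791 × 1119 mm
E2: ⌊1119/2⌋ × 791 = 559 × 791 mm
E3: ⌊791/2⌋ × 559 = 395 × 559 mm
E4: ⌊559/2⌋ × 395 = 279 × 395 mm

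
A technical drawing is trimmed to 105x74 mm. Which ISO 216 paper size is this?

A7 (74 × 105 mm)

Aspect ratio 105/74 ≈ 1.419 — close to the ISO √2 ≈ 1.414.
In the A-series (A0 area = 1 m²): A7 = 74 × 105 mm.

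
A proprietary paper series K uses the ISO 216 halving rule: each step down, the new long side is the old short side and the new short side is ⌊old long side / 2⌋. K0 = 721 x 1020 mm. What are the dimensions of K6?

K1: ⌊1020/2⌋ × 721 = 510 × 721 mm
K2: ⌊721/2⌋ × 510 = 360 × 510 mm
K3: ⌊510/2⌋ × 360 = 255 × 360 mm
K4: ⌊360/2⌋ × 255 = 180 × 255 mm
K5: ⌊255/2⌋ × 180 = 127 × 180 mm
K6: ⌊180/2⌋ × 127 = 90 × 127 mm

90 × 127 mm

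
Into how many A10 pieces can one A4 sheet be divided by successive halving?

Each ISO step halves the sheet: 1 × A4 → 2 × A5 → 4 × A6 → 8 × A7 → …
From A4 to A10 is 6 halving steps: 2^6 = 64.

64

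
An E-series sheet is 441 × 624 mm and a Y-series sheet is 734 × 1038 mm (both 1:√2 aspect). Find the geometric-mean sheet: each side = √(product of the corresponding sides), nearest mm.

569 × 805 mm

Short side: √(441 · 734) = √323694 ≈ 568.9 → 569 mm
Long side: √(624 · 1038) = √647712 ≈ 804.8 → 805 mm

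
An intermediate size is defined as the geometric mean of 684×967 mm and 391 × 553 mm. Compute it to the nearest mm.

517 × 731 mm

Short side: √(684 · 391) = √267444 ≈ 517.1 → 517 mm
Long side: √(967 · 553) = √534751 ≈ 731.3 → 731 mm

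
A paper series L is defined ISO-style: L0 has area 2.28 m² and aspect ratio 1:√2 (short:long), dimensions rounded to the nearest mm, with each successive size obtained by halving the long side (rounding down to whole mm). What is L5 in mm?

Let L0's short side be w mm. w · w√2 = 2.28 m² = 2,280,000 mm², so w ≈ 1269.7 mm and w√2 ≈ 1795.7 mm → L0 = 1270 × 1796 mm.
L1: ⌊1796/2⌋ × 1270 = 898 × 1270 mm
L2: ⌊1270/2⌋ × 898 = 635 × 898 mm
L3: ⌊898/2⌋ × 635 = 449 × 635 mm
L4: ⌊635/2⌋ × 449 = 317 × 449 mm
L5: ⌊449/2⌋ × 317 = 224 × 317 mm

224 × 317 mm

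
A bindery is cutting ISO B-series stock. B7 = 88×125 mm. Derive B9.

44 × 62 mm

B8: ⌊125/2⌋ × 88 = 62 × 88 mm
B9: ⌊88/2⌋ × 62 = 44 × 62 mm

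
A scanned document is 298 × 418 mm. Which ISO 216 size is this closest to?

Aspect ratio 418/298 ≈ 1.403 — close to the ISO √2 ≈ 1.414.
In the A-series (A0 area = 1 m²): A3 = 297 × 420 mm.
Off by 3 mm total — nearest standard size.

A3 (297 × 420 mm)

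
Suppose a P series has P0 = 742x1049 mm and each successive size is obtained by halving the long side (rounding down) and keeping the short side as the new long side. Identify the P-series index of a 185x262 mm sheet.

P4

P0: 742 × 1049 mm
P1: 524 × 742 mm
P2: 371 × 524 mm
P3: 262 × 371 mm
P4: 185 × 262 mm
P5: 131 × 185 mm
→ matches P4.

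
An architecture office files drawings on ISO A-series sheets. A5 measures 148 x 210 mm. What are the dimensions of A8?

A6: ⌊210/2⌋ × 148 = 105 × 148 mm
A7: ⌊148/2⌋ × 105 = 74 × 105 mm
A8: ⌊105/2⌋ × 74 = 52 × 74 mm

52 × 74 mm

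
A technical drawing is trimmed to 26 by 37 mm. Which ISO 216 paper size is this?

A10 (26 × 37 mm)

Aspect ratio 37/26 ≈ 1.423 — close to the ISO √2 ≈ 1.414.
In the A-series (A0 area = 1 m²): A10 = 26 × 37 mm.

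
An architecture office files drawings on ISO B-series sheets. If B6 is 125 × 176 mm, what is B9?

44 × 62 mm

B7: ⌊176/2⌋ × 125 = 88 × 125 mm
B8: ⌊125/2⌋ × 88 = 62 × 88 mm
B9: ⌊88/2⌋ × 62 = 44 × 62 mm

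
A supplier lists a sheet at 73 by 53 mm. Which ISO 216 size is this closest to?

A8 (52 × 74 mm)

Aspect ratio 73/53 ≈ 1.377 (ISO target is √2 ≈ 1.414).
In the A-series (A0 area = 1 m²): A8 = 52 × 74 mm.
Off by 2 mm total — nearest standard size.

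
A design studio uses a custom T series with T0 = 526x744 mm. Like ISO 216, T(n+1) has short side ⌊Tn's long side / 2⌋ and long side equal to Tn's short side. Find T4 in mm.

131 × 186 mm

T1: ⌊744/2⌋ × 526 = 372 × 526 mm
T2: ⌊526/2⌋ × 372 = 263 × 372 mm
T3: ⌊372/2⌋ × 263 = 186 × 263 mm
T4: ⌊263/2⌋ × 186 = 131 × 186 mm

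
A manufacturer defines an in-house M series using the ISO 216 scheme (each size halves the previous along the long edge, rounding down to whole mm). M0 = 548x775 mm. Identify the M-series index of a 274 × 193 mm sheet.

M3

M0: 548 × 775 mm
M1: 387 × 548 mm
M2: 274 × 387 mm
M3: 193 × 274 mm
M4: 137 × 193 mm
→ matches M3.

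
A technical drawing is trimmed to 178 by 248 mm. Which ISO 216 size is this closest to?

B5 (176 × 250 mm)

Aspect ratio 248/178 ≈ 1.393 (ISO target is √2 ≈ 1.414).
In the B-series (B0 = 1000 × 1414 mm): B5 = 176 × 250 mm.
Off by 4 mm total — nearest standard size.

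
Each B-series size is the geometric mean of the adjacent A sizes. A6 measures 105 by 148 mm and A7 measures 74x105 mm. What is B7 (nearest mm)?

Short side: √(105 · 74) = √7770 ≈ 88.1 → 88 mm
Long side: √(148 · 105) = √15540 ≈ 124.7 → 125 mm

88 × 125 mm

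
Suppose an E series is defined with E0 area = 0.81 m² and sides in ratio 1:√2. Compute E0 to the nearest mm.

757 × 1070 mm

Let the short side be w mm. Then w · w√2 = 0.81 m² = 810,000 mm².
w² = 810,000/√2, so w ≈ 756.8 mm; long side = w√2 ≈ 1070.3 mm.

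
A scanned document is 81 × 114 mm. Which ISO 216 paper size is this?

C7 (81 × 114 mm)

Aspect ratio 114/81 ≈ 1.407 — close to the ISO √2 ≈ 1.414.
In the C-series (envelope sizes, between A and B): C7 = 81 × 114 mm.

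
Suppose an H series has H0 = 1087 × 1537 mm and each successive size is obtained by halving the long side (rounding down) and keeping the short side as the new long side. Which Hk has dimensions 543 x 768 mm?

H0: 1087 × 1537 mm
H1: 768 × 1087 mm
H2: 543 × 768 mm
H3: 384 × 543 mm
→ matches H2.

H2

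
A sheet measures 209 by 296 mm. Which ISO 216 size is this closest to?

Aspect ratio 296/209 ≈ 1.416 — close to the ISO √2 ≈ 1.414.
In the A-series (A0 area = 1 m²): A4 = 210 × 297 mm.
Off by 2 mm total — nearest standard size.

A4 (210 × 297 mm)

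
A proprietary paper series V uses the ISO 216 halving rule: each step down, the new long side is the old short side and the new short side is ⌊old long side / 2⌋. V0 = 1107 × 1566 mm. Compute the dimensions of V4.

V1 = 783 × 1107 mm (from V0 by 1 halving).
V2: ⌊1107/2⌋ × 783 = 553 × 783 mm
V3: ⌊783/2⌋ × 553 = 391 × 553 mm
V4: ⌊553/2⌋ × 391 = 276 × 391 mm

276 × 391 mm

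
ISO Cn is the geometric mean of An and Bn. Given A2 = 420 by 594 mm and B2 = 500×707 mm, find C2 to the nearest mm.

458 × 648 mm

Short side: √(420 · 500) = √210000 ≈ 458.3 → 458 mm
Long side: √(594 · 707) = √419958 ≈ 648.0 → 648 mm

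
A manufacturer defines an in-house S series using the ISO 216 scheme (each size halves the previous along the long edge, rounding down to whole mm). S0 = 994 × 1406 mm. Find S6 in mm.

S1: ⌊1406/2⌋ × 994 = 703 × 994 mm
S2: ⌊994/2⌋ × 703 = 497 × 703 mm
S3: ⌊703/2⌋ × 497 = 351 × 497 mm
S4: ⌊497/2⌋ × 351 = 248 × 351 mm
S5: ⌊351/2⌋ × 248 = 175 × 248 mm
S6: ⌊248/2⌋ × 175 = 124 × 175 mm

124 × 175 mm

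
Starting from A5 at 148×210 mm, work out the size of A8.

A6: ⌊210/2⌋ × 148 = 105 × 148 mm
A7: ⌊148/2⌋ × 105 = 74 × 105 mm
A8: ⌊105/2⌋ × 74 = 52 × 74 mm

52 × 74 mm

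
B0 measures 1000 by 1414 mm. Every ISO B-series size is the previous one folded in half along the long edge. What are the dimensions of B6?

125 × 176 mm

B1: ⌊1414/2⌋ × 1000 = 707 × 1000 mm
B2: ⌊1000/2⌋ × 707 = 500 × 707 mm
B3: ⌊707/2⌋ × 500 = 353 × 500 mm
B4: ⌊500/2⌋ × 353 = 250 × 353 mm
B5: ⌊353/2⌋ × 250 = 176 × 250 mm
B6: ⌊250/2⌋ × 176 = 125 × 176 mm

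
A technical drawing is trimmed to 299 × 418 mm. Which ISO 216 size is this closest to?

A3 (297 × 420 mm)

Aspect ratio 418/299 ≈ 1.398 (ISO target is √2 ≈ 1.414).
In the A-series (A0 area = 1 m²): A3 = 297 × 420 mm.
Off by 4 mm total — nearest standard size.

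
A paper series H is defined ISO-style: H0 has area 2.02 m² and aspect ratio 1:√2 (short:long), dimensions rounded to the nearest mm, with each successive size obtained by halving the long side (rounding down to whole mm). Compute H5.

Let H0's short side be w mm. w · w√2 = 2.02 m² = 2,020,000 mm², so w ≈ 1195.1 mm and w√2 ≈ 1690.2 mm → H0 = 1195 × 1690 mm.
H1: ⌊1690/2⌋ × 1195 = 845 × 1195 mm
H2: ⌊1195/2⌋ × 845 = 597 × 845 mm
H3: ⌊845/2⌋ × 597 = 422 × 597 mm
H4: ⌊597/2⌋ × 422 = 298 × 422 mm
H5: ⌊422/2⌋ × 298 = 211 × 298 mm

211 × 298 mm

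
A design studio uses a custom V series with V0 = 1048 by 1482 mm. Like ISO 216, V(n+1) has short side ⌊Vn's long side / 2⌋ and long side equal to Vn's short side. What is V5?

185 × 262 mm

V1 = 741 × 1048 mm (from V0 by 1 halving).
V2: ⌊1048/2⌋ × 741 = 524 × 741 mm
V3: ⌊741/2⌋ × 524 = 370 × 524 mm
V4: ⌊524/2⌋ × 370 = 262 × 370 mm
V5: ⌊370/2⌋ × 262 = 185 × 262 mm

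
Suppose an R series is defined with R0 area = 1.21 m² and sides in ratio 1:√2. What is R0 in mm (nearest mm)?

Let the short side be w mm. Then w · w√2 = 1.21 m² = 1,210,000 mm².
w² = 1,210,000/√2, so w ≈ 925.0 mm; long side = w√2 ≈ 1308.1 mm.

925 × 1308 mm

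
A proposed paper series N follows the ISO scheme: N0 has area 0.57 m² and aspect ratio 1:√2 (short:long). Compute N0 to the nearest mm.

635 × 898 mm

Let the short side be w mm. Then w · w√2 = 0.57 m² = 570,000 mm².
w² = 570,000/√2, so w ≈ 634.9 mm; long side = w√2 ≈ 897.8 mm.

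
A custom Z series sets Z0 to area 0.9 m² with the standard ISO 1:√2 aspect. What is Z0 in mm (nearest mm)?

Let the short side be w mm. Then w · w√2 = 0.9 m² = 900,000 mm².
w² = 900,000/√2, so w ≈ 797.7 mm; long side = w√2 ≈ 1128.2 mm.

798 × 1128 mm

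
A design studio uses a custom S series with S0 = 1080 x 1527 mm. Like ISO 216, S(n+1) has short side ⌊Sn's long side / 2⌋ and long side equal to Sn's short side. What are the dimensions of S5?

S1: ⌊1527/2⌋ × 1080 = 763 × 1080 mm
S2: ⌊1080/2⌋ × 763 = 540 × 763 mm
S3: ⌊763/2⌋ × 540 = 381 × 540 mm
S4: ⌊540/2⌋ × 381 = 270 × 381 mm
S5: ⌊381/2⌋ × 270 = 190 × 270 mm

190 × 270 mm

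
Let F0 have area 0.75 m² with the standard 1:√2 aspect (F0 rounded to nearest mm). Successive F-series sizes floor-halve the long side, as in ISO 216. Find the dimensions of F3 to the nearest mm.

Let F0's short side be w mm. w · w√2 = 0.75 m² = 750,000 mm², so w ≈ 728.2 mm and w√2 ≈ 1029.9 mm → F0 = 728 × 1030 mm.
F1: ⌊1030/2⌋ × 728 = 515 × 728 mm
F2: ⌊728/2⌋ × 515 = 364 × 515 mm
F3: ⌊515/2⌋ × 364 = 257 × 364 mm

257 × 364 mm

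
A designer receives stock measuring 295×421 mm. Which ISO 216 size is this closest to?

A3 (297 × 420 mm)

Aspect ratio 421/295 ≈ 1.427 — close to the ISO √2 ≈ 1.414.
In the A-series (A0 area = 1 m²): A3 = 297 × 420 mm.
Off by 3 mm total — nearest standard size.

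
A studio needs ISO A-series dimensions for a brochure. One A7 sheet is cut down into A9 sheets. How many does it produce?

4

Each ISO step halves the sheet: 1 × A7 → 2 × A8 → 4 × A9
From A7 to A9 is 2 halving steps: 2^2 = 4.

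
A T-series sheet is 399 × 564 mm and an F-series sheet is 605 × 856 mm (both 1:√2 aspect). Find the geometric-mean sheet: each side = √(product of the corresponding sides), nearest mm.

Short side: √(399 · 605) = √241395 ≈ 491.3 → 491 mm
Long side: √(564 · 856) = √482784 ≈ 694.8 → 695 mm

491 × 695 mm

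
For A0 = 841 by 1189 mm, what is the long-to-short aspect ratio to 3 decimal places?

1189 / 841 = 1.414
Matches √2 ≈ 1.414 — the ISO 216 defining ratio.

1.414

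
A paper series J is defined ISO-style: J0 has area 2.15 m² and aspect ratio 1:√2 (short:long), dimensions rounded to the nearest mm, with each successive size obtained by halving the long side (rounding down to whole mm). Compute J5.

218 × 308 mm

Let J0's short side be w mm. w · w√2 = 2.15 m² = 2,150,000 mm², so w ≈ 1233.0 mm and w√2 ≈ 1743.7 mm → J0 = 1233 × 1744 mm.
J1: ⌊1744/2⌋ × 1233 = 872 × 1233 mm
J2: ⌊1233/2⌋ × 872 = 616 × 872 mm
J3: ⌊872/2⌋ × 616 = 436 × 616 mm
J4: ⌊616/2⌋ × 436 = 308 × 436 mm
J5: ⌊436/2⌋ × 308 = 218 × 308 mm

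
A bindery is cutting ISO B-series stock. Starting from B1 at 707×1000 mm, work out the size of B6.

125 × 176 mm

B2: ⌊1000/2⌋ × 707 = 500 × 707 mm
B3: ⌊707/2⌋ × 500 = 353 × 500 mm
B4: ⌊500/2⌋ × 353 = 250 × 353 mm
B5: ⌊353/2⌋ × 250 = 176 × 250 mm
B6: ⌊250/2⌋ × 176 = 125 × 176 mm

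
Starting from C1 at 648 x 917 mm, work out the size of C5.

C2: ⌊917/2⌋ × 648 = 458 × 648 mm
C3: ⌊648/2⌋ × 458 = 324 × 458 mm
C4: ⌊458/2⌋ × 324 = 229 × 324 mm
C5: ⌊324/2⌋ × 229 = 162 × 229 mm

162 × 229 mm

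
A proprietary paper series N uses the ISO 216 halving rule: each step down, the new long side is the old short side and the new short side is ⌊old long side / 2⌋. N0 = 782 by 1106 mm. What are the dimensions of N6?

97 × 138 mm

N1 = 553 × 782 mm (from N0 by 1 halving).
N2: ⌊782/2⌋ × 553 = 391 × 553 mm
N3: ⌊553/2⌋ × 391 = 276 × 391 mm
N4: ⌊391/2⌋ × 276 = 195 × 276 mm
N5: ⌊276/2⌋ × 195 = 138 × 195 mm
N6: ⌊195/2⌋ × 138 = 97 × 138 mm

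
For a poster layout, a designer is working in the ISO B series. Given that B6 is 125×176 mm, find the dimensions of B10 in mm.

31 × 44 mm

B7: ⌊176/2⌋ × 125 = 88 × 125 mm
B8: ⌊125/2⌋ × 88 = 62 × 88 mm
B9: ⌊88/2⌋ × 62 = 44 × 62 mm
B10: ⌊62/2⌋ × 44 = 31 × 44 mm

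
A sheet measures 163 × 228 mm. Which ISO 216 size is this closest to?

Aspect ratio 228/163 ≈ 1.399 (ISO target is √2 ≈ 1.414).
In the C-series (envelope sizes, between A and B): C5 = 162 × 229 mm.
Off by 2 mm total — nearest standard size.

C5 (162 × 229 mm)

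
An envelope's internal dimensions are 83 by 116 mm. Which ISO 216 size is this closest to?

Aspect ratio 116/83 ≈ 1.398 (ISO target is √2 ≈ 1.414).
In the C-series (envelope sizes, between A and B): C7 = 81 × 114 mm.
Off by 4 mm total — nearest standard size.

C7 (81 × 114 mm)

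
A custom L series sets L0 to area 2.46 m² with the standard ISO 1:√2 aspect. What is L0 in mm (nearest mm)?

1319 × 1865 mm

Let the short side be w mm. Then w · w√2 = 2.46 m² = 2,460,000 mm².
w² = 2,460,000/√2, so w ≈ 1318.9 mm; long side = w√2 ≈ 1865.2 mm.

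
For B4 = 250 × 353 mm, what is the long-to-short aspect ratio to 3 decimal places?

1.412

353 / 250 = 1.412
ISO 216 targets √2 ≈ 1.414; the -0.002 deviation is from mm rounding.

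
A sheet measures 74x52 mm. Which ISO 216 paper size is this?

A8 (52 × 74 mm)

Aspect ratio 74/52 ≈ 1.423 — close to the ISO √2 ≈ 1.414.
In the A-series (A0 area = 1 m²): A8 = 52 × 74 mm.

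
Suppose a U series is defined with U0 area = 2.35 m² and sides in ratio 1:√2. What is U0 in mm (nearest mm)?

Let the short side be w mm. Then w · w√2 = 2.35 m² = 2,350,000 mm².
w² = 2,350,000/√2, so w ≈ 1289.1 mm; long side = w√2 ≈ 1823.0 mm.

1289 × 1823 mm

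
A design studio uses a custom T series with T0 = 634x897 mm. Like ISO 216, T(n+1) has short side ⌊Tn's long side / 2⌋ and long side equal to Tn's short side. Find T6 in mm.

T1 = 448 × 634 mm (from T0 by 1 halving).
T2: ⌊634/2⌋ × 448 = 317 × 448 mm
T3: ⌊448/2⌋ × 317 = 224 × 317 mm
T4: ⌊317/2⌋ × 224 = 158 × 224 mm
T5: ⌊224/2⌋ × 158 = 112 × 158 mm
T6: ⌊158/2⌋ × 112 = 79 × 112 mm

79 × 112 mm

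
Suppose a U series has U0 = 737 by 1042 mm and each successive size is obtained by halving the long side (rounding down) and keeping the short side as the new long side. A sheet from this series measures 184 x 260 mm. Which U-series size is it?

U4

U0: 737 × 1042 mm
U1: 521 × 737 mm
U2: 368 × 521 mm
U3: 260 × 368 mm
U4: 184 × 260 mm
U5: 130 × 184 mm
→ matches U4.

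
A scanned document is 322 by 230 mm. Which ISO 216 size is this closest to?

Aspect ratio 322/230 ≈ 1.400 — close to the ISO √2 ≈ 1.414.
In the C-series (envelope sizes, between A and B): C4 = 229 × 324 mm.
Off by 3 mm total — nearest standard size.

C4 (229 × 324 mm)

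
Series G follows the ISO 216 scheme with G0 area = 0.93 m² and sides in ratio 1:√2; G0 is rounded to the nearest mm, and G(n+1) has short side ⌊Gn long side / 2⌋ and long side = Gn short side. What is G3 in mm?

286 × 405 mm

Let G0's short side be w mm. w · w√2 = 0.93 m² = 930,000 mm², so w ≈ 810.9 mm and w√2 ≈ 1146.8 mm → G0 = 811 × 1147 mm.
G1: ⌊1147/2⌋ × 811 = 573 × 811 mm
G2: ⌊811/2⌋ × 573 = 405 × 573 mm
G3: ⌊573/2⌋ × 405 = 286 × 405 mm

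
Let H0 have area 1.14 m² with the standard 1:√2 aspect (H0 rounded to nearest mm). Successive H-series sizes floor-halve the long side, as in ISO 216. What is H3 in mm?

317 × 449 mm

Let H0's short side be w mm. w · w√2 = 1.14 m² = 1,140,000 mm², so w ≈ 897.8 mm and w√2 ≈ 1269.7 mm → H0 = 898 × 1270 mm.
H1: ⌊1270/2⌋ × 898 = 635 × 898 mm
H2: ⌊898/2⌋ × 635 = 449 × 635 mm
H3: ⌊635/2⌋ × 449 = 317 × 449 mm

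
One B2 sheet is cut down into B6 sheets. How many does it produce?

Each ISO step halves the sheet: 1 × B2 → 2 × B3 → 4 × B4 → 8 × B5 → …
From B2 to B6 is 4 halving steps: 2^4 = 16.

16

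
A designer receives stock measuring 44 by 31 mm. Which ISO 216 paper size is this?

B10 (31 × 44 mm)

Aspect ratio 44/31 ≈ 1.419 — close to the ISO √2 ≈ 1.414.
In the B-series (B0 = 1000 × 1414 mm): B10 = 31 × 44 mm.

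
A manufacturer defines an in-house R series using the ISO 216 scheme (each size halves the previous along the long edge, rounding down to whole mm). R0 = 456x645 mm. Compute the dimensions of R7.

R1 = 322 × 456 mm (from R0 by 1 halving).
R2: ⌊456/2⌋ × 322 = 228 × 322 mm
R3: ⌊322/2⌋ × 228 = 161 × 228 mm
R4: ⌊228/2⌋ × 161 = 114 × 161 mm
R5: ⌊161/2⌋ × 114 = 80 × 114 mm
R6: ⌊114/2⌋ × 80 = 57 × 80 mm
R7: ⌊80/2⌋ × 57 = 40 × 57 mm

40 × 57 mm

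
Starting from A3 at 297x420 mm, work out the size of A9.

A4: ⌊420/2⌋ × 297 = 210 × 297 mm
A5: ⌊297/2⌋ × 210 = 148 × 210 mm
A6: ⌊210/2⌋ × 148 = 105 × 148 mm
A7: ⌊148/2⌋ × 105 = 74 × 105 mm
A8: ⌊105/2⌋ × 74 = 52 × 74 mm
A9: ⌊74/2⌋ × 52 = 37 × 52 mm

37 × 52 mm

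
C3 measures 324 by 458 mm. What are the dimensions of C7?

C4: ⌊458/2⌋ × 324 = 229 × 324 mm
C5: ⌊324/2⌋ × 229 = 162 × 229 mm
C6: ⌊229/2⌋ × 162 = 114 × 162 mm
C7: ⌊162/2⌋ × 114 = 81 × 114 mm

81 × 114 mm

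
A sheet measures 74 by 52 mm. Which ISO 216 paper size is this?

Aspect ratio 74/52 ≈ 1.423 — close to the ISO √2 ≈ 1.414.
In the A-series (A0 area = 1 m²): A8 = 52 × 74 mm.

A8 (52 × 74 mm)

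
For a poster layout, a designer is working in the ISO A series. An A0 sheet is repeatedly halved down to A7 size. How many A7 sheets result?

Each ISO step halves the sheet: 1 × A0 → 2 × A1 → 4 × A2 → 8 × A3 → …
From A0 to A7 is 7 halving steps: 2^7 = 128.

128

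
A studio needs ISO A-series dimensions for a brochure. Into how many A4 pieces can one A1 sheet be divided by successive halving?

Each ISO step halves the sheet: 1 × A1 → 2 × A2 → 4 × A3 → 8 × A4
From A1 to A4 is 3 halving steps: 2^3 = 8.

8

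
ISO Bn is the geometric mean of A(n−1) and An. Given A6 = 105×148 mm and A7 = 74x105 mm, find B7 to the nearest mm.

Short side: √(105 · 74) = √7770 ≈ 88.1 → 88 mm
Long side: √(148 · 105) = √15540 ≈ 124.7 → 125 mm

88 × 125 mm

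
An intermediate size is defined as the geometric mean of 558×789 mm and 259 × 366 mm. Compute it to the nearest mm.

380 × 537 mm

Short side: √(558 · 259) = √144522 ≈ 380.2 → 380 mm
Long side: √(789 · 366) = √288774 ≈ 537.4 → 537 mm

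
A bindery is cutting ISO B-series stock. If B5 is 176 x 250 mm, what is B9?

B6: ⌊250/2⌋ × 176 = 125 × 176 mm
B7: ⌊176/2⌋ × 125 = 88 × 125 mm
B8: ⌊125/2⌋ × 88 = 62 × 88 mm
B9: ⌊88/2⌋ × 62 = 44 × 62 mm

44 × 62 mm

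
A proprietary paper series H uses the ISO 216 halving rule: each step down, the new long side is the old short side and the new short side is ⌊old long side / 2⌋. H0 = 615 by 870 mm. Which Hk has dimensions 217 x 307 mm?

H0: 615 × 870 mm
H1: 435 × 615 mm
H2: 307 × 435 mm
H3: 217 × 307 mm
H4: 153 × 217 mm
→ matches H3.

H3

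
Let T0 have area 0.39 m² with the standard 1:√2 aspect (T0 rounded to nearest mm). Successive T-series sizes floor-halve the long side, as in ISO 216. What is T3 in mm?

185 × 262 mm

Let T0's short side be w mm. w · w√2 = 0.39 m² = 390,000 mm², so w ≈ 525.1 mm and w√2 ≈ 742.7 mm → T0 = 525 × 743 mm.
T1: ⌊743/2⌋ × 525 = 371 × 525 mm
T2: ⌊525/2⌋ × 371 = 262 × 371 mm
T3: ⌊371/2⌋ × 262 = 185 × 262 mm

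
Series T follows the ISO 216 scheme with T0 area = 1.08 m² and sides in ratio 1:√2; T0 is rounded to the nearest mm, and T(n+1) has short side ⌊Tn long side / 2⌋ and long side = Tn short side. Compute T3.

Let T0's short side be w mm. w · w√2 = 1.08 m² = 1,080,000 mm², so w ≈ 873.9 mm and w√2 ≈ 1235.9 mm → T0 = 874 × 1236 mm.
T1: ⌊1236/2⌋ × 874 = 618 × 874 mm
T2: ⌊874/2⌋ × 618 = 437 × 618 mm
T3: ⌊618/2⌋ × 437 = 309 × 437 mm

309 × 437 mm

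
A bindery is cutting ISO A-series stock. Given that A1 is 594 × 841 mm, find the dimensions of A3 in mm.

297 × 420 mm

A2: ⌊841/2⌋ × 594 = 420 × 594 mm
A3: ⌊594/2⌋ × 420 = 297 × 420 mm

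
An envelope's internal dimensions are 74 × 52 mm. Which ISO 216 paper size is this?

Aspect ratio 74/52 ≈ 1.423 — close to the ISO √2 ≈ 1.414.
In the A-series (A0 area = 1 m²): A8 = 52 × 74 mm.

A8 (52 × 74 mm)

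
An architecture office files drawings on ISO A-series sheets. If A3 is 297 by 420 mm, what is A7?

A4: ⌊420/2⌋ × 297 = 210 × 297 mm
A5: ⌊297/2⌋ × 210 = 148 × 210 mm
A6: ⌊210/2⌋ × 148 = 105 × 148 mm
A7: ⌊148/2⌋ × 105 = 74 × 105 mm

74 × 105 mm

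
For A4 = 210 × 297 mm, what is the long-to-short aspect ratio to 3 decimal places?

1.414

297 / 210 = 1.414
Matches √2 ≈ 1.414 — the ISO 216 defining ratio.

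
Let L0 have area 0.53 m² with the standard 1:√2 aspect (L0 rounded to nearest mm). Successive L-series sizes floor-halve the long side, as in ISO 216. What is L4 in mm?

153 × 216 mm

Let L0's short side be w mm. w · w√2 = 0.53 m² = 530,000 mm², so w ≈ 612.2 mm and w√2 ≈ 865.8 mm → L0 = 612 × 866 mm.
L1: ⌊866/2⌋ × 612 = 433 × 612 mm
L2: ⌊612/2⌋ × 433 = 306 × 433 mm
L3: ⌊433/2⌋ × 306 = 216 × 306 mm
L4: ⌊306/2⌋ × 216 = 153 × 216 mm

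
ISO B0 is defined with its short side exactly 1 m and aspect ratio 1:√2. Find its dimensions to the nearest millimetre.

1000 × 1414 mm

Short side = 1000 mm; long side = 1000√2 ≈ 1414.2 mm.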